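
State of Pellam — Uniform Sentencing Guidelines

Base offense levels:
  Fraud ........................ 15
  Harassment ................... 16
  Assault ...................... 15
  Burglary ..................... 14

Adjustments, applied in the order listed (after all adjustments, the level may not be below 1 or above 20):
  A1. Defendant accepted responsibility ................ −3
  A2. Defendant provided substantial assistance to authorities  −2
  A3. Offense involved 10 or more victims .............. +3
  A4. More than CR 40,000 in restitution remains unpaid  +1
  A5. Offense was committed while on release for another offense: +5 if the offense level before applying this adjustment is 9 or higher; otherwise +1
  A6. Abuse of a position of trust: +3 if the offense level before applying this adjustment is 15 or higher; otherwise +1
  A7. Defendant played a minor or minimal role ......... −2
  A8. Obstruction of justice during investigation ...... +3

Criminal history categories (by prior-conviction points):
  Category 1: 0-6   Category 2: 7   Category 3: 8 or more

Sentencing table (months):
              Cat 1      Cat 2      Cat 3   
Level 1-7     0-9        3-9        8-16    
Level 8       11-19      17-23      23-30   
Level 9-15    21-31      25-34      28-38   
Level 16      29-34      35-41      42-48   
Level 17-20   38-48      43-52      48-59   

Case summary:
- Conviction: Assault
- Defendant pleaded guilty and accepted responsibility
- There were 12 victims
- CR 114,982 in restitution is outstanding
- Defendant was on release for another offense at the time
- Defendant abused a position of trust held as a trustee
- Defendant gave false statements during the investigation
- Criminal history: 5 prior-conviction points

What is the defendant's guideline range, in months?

Base offense level for assault: 15.
A1 applies: 15 − 3 = 12.
A2 does not apply.
A3 applies: 12 + 3 = 15.
A4 applies: 15 + 1 = 16.
A5 applies (level before this adjustment is 16 ≥ 9, so +5): 16 + 5 = 21.
A6 applies (level before this adjustment is 21 ≥ 15, so +3): 21 + 3 = 24.
A7 does not apply.
A8 applies: 24 + 3 = 27.
Level 27 exceeds the maximum of 20; capped at 20.
Final offense level: 20.
Criminal history: 5 prior points → Category 1 (0-6).
Level 20 falls in the 17-20 band.
Grid: Level 17-20 × Category 1 = 38-48 months.

38-48 months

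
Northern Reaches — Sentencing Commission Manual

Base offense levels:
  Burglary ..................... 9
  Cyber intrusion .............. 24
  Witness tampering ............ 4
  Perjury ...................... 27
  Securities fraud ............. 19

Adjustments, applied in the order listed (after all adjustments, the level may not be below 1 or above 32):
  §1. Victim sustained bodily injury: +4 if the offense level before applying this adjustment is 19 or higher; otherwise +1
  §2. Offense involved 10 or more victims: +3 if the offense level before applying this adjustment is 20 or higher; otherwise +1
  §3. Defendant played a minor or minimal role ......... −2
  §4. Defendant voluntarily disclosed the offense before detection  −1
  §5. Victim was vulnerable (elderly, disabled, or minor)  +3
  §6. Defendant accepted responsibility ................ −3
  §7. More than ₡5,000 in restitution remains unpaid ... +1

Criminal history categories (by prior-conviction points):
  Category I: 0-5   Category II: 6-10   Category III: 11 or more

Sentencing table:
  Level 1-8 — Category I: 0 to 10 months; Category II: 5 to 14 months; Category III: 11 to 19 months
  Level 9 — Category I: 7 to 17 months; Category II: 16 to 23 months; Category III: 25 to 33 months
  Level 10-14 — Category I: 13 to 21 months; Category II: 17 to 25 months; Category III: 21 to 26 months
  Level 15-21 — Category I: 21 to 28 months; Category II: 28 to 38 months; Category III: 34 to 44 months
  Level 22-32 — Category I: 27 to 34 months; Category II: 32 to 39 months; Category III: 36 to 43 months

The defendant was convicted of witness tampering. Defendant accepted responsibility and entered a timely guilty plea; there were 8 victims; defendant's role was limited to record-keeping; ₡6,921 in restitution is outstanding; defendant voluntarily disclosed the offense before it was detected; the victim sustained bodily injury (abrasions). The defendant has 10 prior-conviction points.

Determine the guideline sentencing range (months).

Base offense level for witness tampering: 4.
§1 applies (level before this adjustment is 4 < 19, so +1): 4 + 1 = 5.
§2 does not apply.
§3 applies: 5 − 2 = 3.
§4 applies: 3 − 1 = 2.
§6 applies: 2 − 3 = -1.
§7 applies: -1 + 1 = 0.
Level 0 is below the minimum of 1; floored at 1.
Final offense level: 1.
Criminal history: 10 prior points → Category II (6-10).
Level 1 falls in the 1-8 band.
Grid: Level 1-8 × Category II = 5-14 months.

5-14 months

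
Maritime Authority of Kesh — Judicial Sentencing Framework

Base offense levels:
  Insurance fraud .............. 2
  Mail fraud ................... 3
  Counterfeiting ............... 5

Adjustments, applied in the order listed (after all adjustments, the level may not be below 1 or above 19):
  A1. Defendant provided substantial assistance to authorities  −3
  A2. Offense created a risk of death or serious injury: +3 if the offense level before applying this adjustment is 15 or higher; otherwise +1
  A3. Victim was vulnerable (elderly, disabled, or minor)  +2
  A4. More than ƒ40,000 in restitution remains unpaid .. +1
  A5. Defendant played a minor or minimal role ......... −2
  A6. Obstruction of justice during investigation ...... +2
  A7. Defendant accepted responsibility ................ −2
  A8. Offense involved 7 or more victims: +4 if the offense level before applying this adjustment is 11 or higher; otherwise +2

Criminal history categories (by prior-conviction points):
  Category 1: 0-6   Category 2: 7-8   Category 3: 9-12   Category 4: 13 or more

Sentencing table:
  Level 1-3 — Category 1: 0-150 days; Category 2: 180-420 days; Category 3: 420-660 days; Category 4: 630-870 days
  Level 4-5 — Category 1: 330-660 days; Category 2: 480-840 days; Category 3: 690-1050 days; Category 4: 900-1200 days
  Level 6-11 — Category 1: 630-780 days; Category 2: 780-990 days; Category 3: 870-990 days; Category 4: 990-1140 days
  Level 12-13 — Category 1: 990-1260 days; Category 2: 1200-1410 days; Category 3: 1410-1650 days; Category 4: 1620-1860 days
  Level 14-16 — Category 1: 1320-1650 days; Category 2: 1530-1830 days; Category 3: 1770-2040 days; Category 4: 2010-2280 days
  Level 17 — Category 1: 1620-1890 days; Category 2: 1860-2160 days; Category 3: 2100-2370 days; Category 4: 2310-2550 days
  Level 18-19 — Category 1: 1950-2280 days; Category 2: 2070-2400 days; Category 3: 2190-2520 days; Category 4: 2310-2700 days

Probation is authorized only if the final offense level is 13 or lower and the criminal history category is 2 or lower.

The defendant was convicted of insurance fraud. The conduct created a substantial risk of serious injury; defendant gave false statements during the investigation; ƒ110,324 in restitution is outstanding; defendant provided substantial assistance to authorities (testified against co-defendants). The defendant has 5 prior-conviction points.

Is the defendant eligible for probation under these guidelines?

Base offense level for insurance fraud: 2.
A1 applies: 2 − 3 = -1.
A2 applies (level before this adjustment is -1 < 15, so +1): -1 + 1 = 0.
A4 applies: 0 + 1 = 1.
A5 does not apply.
A6 applies: 1 + 2 = 3.
A8 does not apply.
Final offense level: 3.
Criminal history: 5 prior points → Category 1 (0-6).
Level 3 falls in the 1-3 band.
Grid: Level 1-3 × Category 1 = 0-150 days.
Probation check: level 3 ≤ 13 and category 1 ≤ 2 → eligible.

Yes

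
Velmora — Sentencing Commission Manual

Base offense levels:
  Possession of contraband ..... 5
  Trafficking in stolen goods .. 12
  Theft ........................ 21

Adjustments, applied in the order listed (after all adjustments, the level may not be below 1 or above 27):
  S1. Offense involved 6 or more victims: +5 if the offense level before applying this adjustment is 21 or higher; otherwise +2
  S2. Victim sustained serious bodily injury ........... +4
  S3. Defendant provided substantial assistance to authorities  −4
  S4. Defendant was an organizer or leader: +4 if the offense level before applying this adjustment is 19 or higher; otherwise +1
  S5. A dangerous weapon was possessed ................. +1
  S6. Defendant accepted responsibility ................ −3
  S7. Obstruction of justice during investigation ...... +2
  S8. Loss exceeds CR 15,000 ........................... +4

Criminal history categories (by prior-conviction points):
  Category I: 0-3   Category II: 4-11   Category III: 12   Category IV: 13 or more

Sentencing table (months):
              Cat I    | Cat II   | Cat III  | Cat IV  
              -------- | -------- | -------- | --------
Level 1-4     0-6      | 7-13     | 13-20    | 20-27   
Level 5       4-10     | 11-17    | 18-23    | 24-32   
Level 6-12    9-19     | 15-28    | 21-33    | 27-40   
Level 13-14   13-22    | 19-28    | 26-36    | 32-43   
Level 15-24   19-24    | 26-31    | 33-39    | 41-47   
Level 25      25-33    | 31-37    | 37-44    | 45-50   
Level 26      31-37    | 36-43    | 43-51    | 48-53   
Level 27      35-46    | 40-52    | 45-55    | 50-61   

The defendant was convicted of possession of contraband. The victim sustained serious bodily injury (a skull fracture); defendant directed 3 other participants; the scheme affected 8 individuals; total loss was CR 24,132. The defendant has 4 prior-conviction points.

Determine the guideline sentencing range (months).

26-31 months

Base offense level for possession of contraband: 5.
S1 applies (level before this adjustment is 5 < 21, so +2): 5 + 2 = 7.
S2 applies: 7 + 4 = 11.
S3 does not apply.
S4 applies (level before this adjustment is 11 < 19, so +1): 11 + 1 = 12.
S7 does not apply.
S8 applies: 12 + 4 = 16.
Final offense level: 16.
Criminal history: 4 prior points → Category II (4-11).
Level 16 falls in the 15-24 band.
Grid: Level 15-24 × Category II = 26-31 months.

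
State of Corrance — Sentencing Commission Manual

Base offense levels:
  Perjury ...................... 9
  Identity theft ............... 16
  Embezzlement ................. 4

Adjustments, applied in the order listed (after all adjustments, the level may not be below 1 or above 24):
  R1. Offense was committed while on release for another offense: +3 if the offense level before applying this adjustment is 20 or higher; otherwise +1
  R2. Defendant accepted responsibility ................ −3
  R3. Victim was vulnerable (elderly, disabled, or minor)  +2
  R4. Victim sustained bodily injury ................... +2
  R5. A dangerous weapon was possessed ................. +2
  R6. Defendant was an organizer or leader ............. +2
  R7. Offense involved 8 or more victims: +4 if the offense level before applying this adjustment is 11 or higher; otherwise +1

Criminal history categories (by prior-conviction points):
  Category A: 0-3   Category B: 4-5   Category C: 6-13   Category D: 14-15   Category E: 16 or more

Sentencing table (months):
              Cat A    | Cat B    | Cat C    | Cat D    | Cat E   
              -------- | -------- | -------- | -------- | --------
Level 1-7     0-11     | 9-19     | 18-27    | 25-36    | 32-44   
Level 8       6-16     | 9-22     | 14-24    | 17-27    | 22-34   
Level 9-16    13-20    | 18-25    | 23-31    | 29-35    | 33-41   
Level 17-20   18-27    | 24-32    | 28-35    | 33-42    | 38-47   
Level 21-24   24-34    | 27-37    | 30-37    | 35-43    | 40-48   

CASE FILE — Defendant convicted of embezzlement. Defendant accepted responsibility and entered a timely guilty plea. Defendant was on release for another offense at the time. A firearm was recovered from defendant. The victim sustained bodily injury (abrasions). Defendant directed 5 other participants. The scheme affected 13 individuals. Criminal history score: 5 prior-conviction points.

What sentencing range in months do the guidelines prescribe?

18-25 months

Base offense level for embezzlement: 4.
R1 applies (level before this adjustment is 4 < 20, so +1): 4 + 1 = 5.
R2 applies: 5 − 3 = 2.
R3 does not apply.
R4 applies: 2 + 2 = 4.
R5 applies: 4 + 2 = 6.
R6 applies: 6 + 2 = 8.
R7 applies (level before this adjustment is 8 < 11, so +1): 8 + 1 = 9.
Final offense level: 9.
Criminal history: 5 prior points → Category B (4-5).
Level 9 falls in the 9-16 band.
Grid: Level 9-16 × Category B = 18-25 months.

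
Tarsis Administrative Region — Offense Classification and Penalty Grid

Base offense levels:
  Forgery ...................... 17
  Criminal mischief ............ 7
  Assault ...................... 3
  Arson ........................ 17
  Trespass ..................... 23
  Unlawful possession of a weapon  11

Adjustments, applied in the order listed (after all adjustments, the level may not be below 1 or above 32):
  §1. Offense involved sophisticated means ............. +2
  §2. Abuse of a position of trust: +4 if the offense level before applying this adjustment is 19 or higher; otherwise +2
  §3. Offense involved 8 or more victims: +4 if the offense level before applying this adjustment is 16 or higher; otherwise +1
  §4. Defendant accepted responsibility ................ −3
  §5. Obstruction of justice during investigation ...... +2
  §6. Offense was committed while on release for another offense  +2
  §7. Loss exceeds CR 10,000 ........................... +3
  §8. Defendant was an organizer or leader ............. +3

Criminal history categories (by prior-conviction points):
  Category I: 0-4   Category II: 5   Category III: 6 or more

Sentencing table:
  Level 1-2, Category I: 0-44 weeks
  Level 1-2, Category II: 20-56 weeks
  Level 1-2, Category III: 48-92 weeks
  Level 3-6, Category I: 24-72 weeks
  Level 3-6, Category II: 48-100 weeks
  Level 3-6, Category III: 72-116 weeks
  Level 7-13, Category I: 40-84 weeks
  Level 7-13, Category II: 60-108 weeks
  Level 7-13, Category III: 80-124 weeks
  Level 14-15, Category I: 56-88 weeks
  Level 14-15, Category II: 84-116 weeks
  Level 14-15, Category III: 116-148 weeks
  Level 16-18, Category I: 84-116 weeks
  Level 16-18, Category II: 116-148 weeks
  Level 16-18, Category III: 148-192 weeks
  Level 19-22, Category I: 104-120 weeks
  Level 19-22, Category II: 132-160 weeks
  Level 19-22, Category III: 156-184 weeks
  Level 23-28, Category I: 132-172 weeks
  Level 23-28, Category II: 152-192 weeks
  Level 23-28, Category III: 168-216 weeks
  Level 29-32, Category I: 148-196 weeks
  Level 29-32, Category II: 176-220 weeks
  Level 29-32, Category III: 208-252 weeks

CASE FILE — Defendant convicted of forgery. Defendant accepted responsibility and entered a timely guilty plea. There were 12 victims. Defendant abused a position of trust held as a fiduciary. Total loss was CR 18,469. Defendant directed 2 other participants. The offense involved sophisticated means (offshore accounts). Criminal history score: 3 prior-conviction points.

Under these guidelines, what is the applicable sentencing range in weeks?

148-196 weeks

Base offense level for forgery: 17.
§1 applies: 17 + 2 = 19.
§2 applies (level before this adjustment is 19 ≥ 19, so +4): 19 + 4 = 23.
§3 applies (level before this adjustment is 23 ≥ 16, so +4): 23 + 4 = 27.
§4 applies: 27 − 3 = 24.
§6 does not apply.
§7 applies: 24 + 3 = 27.
§8 applies: 27 + 3 = 30.
Final offense level: 30.
Criminal history: 3 prior points → Category I (0-4).
Level 30 falls in the 29-32 band.
Grid: Level 29-32 × Category I = 148-196 weeks.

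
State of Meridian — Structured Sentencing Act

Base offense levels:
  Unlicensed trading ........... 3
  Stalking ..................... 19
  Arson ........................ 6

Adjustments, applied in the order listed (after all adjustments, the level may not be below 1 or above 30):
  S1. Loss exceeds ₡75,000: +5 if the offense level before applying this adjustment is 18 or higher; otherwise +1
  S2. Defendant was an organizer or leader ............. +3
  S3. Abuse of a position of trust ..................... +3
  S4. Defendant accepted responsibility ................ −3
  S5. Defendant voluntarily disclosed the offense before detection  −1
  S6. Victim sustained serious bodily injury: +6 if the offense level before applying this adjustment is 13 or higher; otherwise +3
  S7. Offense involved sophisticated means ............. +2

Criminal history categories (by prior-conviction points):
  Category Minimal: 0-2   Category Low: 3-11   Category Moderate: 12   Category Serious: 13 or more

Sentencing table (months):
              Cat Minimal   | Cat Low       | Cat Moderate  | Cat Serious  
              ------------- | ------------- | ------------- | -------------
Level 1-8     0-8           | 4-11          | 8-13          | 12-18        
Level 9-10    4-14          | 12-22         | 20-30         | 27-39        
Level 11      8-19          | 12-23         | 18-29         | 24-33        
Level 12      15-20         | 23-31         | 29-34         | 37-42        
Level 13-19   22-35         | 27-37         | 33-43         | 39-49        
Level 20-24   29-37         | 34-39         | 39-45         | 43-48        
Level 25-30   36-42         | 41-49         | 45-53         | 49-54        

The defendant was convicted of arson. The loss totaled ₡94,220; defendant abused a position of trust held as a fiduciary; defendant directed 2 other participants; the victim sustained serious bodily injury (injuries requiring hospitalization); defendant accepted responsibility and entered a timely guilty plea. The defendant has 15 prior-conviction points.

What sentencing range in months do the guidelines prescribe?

Base offense level for arson: 6.
S1 applies (level before this adjustment is 6 < 18, so +1): 6 + 1 = 7.
S2 applies: 7 + 3 = 10.
S3 applies: 10 + 3 = 13.
S4 applies: 13 − 3 = 10.
S6 applies (level before this adjustment is 10 < 13, so +3): 10 + 3 = 13.
Final offense level: 13.
Criminal history: 15 prior points → Category Serious (13+).
Level 13 falls in the 13-19 band.
Grid: Level 13-19 × Category Serious = 39-49 months.

39-49 months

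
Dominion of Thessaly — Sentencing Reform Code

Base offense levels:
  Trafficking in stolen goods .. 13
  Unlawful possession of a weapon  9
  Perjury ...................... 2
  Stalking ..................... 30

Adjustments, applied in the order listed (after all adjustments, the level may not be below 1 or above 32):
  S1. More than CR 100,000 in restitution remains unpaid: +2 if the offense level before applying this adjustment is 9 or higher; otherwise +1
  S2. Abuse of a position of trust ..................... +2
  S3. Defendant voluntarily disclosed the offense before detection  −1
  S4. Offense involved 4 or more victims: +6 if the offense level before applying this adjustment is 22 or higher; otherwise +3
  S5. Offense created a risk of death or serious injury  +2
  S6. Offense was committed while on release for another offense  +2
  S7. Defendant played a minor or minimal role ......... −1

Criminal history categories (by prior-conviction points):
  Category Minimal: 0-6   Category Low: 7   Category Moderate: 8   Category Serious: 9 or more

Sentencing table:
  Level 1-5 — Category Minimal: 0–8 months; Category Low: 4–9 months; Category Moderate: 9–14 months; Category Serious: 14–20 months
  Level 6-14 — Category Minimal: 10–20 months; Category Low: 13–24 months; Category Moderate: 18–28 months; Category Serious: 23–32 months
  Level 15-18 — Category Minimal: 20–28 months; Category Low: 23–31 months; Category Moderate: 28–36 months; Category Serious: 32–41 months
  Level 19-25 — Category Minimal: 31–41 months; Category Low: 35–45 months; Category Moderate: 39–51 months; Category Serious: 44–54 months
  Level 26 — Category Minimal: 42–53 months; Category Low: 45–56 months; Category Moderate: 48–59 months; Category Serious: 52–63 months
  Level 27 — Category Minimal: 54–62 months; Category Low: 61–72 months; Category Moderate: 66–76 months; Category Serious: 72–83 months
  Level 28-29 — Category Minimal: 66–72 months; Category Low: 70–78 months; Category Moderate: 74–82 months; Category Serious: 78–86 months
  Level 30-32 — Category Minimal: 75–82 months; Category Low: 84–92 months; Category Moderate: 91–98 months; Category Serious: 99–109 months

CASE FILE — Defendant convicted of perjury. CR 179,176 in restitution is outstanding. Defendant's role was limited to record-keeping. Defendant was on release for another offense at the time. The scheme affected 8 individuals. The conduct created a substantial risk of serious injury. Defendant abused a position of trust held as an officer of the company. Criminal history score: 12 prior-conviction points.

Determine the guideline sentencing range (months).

Base offense level for perjury: 2.
S1 applies (level before this adjustment is 2 < 9, so +1): 2 + 1 = 3.
S2 applies: 3 + 2 = 5.
S3 does not apply.
S4 applies (level before this adjustment is 5 < 22, so +3): 5 + 3 = 8.
S5 applies: 8 + 2 = 10.
S6 applies: 10 + 2 = 12.
S7 applies: 12 − 1 = 11.
Final offense level: 11.
Criminal history: 12 prior points → Category Serious (9+).
Level 11 falls in the 6-14 band.
Grid: Level 6-14 × Category Serious = 23-32 months.

23-32 months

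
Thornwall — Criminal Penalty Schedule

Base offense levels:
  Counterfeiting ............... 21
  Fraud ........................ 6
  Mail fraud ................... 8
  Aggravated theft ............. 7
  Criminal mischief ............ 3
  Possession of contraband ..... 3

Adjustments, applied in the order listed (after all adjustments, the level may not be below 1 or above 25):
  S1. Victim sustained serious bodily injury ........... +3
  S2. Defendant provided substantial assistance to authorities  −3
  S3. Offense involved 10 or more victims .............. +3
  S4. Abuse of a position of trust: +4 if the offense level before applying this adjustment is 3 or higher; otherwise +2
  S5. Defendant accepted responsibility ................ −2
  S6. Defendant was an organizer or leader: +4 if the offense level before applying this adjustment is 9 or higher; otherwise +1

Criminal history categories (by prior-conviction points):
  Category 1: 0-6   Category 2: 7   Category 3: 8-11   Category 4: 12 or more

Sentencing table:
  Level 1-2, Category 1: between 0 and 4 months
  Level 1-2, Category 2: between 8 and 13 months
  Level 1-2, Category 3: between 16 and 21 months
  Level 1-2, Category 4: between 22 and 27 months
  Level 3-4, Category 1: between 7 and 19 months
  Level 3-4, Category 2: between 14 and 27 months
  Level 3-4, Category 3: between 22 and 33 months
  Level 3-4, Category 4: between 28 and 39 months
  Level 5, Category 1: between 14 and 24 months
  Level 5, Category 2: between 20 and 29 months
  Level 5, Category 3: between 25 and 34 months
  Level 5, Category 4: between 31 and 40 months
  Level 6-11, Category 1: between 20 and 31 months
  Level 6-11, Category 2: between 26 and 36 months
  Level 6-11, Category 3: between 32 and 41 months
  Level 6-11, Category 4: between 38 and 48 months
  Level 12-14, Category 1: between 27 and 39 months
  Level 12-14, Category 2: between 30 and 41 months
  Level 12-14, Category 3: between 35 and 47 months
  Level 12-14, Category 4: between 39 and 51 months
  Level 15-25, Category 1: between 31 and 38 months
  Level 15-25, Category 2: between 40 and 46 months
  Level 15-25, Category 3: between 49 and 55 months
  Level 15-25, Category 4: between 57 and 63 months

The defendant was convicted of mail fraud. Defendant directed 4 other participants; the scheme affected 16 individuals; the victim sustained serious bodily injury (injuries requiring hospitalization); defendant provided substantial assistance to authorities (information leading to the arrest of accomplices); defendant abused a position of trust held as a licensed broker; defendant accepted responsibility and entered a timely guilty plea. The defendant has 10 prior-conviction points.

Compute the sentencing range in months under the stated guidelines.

49-55 months

Base offense level for mail fraud: 8.
S1 applies: 8 + 3 = 11.
S2 applies: 11 − 3 = 8.
S3 applies: 8 + 3 = 11.
S4 applies (level before this adjustment is 11 ≥ 3, so +4): 11 + 4 = 15.
S5 applies: 15 − 2 = 13.
S6 applies (level before this adjustment is 13 ≥ 9, so +4): 13 + 4 = 17.
Final offense level: 17.
Criminal history: 10 prior points → Category 3 (8-11).
Level 17 falls in the 15-25 band.
Grid: Level 15-25 × Category 3 = 49-55 months.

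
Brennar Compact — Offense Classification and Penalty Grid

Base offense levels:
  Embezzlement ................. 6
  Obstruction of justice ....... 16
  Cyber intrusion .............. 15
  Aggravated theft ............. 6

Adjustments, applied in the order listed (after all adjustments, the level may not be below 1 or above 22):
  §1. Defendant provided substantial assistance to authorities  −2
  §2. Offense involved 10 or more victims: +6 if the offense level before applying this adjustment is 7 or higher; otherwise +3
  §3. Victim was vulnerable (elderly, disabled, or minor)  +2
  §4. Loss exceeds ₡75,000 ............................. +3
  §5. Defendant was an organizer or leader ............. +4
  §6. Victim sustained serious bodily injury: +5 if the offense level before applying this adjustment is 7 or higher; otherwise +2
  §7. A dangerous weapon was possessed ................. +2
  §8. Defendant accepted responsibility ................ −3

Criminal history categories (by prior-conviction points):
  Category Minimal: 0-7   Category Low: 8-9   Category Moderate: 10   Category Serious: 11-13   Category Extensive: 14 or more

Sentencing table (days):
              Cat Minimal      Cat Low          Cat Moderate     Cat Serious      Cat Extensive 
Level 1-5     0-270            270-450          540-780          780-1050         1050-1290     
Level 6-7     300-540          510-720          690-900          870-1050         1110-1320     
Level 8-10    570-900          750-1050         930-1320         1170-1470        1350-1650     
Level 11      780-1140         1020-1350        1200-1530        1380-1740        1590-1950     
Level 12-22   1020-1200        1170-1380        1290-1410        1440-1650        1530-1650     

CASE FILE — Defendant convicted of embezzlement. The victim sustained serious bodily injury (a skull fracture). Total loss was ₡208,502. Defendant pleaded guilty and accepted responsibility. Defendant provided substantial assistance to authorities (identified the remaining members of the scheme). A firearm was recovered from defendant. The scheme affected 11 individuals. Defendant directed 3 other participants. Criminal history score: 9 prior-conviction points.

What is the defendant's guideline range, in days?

Base offense level for embezzlement: 6.
§1 applies: 6 − 2 = 4.
§2 applies (level before this adjustment is 4 < 7, so +3): 4 + 3 = 7.
§3 does not apply.
§4 applies: 7 + 3 = 10.
§5 applies: 10 + 4 = 14.
§6 applies (level before this adjustment is 14 ≥ 7, so +5): 14 + 5 = 19.
§7 applies: 19 + 2 = 21.
§8 applies: 21 − 3 = 18.
Final offense level: 18.
Criminal history: 9 prior points → Category Low (8-9).
Level 18 falls in the 12-22 band.
Grid: Level 12-22 × Category Low = 1170-1380 days.

1170-1380 days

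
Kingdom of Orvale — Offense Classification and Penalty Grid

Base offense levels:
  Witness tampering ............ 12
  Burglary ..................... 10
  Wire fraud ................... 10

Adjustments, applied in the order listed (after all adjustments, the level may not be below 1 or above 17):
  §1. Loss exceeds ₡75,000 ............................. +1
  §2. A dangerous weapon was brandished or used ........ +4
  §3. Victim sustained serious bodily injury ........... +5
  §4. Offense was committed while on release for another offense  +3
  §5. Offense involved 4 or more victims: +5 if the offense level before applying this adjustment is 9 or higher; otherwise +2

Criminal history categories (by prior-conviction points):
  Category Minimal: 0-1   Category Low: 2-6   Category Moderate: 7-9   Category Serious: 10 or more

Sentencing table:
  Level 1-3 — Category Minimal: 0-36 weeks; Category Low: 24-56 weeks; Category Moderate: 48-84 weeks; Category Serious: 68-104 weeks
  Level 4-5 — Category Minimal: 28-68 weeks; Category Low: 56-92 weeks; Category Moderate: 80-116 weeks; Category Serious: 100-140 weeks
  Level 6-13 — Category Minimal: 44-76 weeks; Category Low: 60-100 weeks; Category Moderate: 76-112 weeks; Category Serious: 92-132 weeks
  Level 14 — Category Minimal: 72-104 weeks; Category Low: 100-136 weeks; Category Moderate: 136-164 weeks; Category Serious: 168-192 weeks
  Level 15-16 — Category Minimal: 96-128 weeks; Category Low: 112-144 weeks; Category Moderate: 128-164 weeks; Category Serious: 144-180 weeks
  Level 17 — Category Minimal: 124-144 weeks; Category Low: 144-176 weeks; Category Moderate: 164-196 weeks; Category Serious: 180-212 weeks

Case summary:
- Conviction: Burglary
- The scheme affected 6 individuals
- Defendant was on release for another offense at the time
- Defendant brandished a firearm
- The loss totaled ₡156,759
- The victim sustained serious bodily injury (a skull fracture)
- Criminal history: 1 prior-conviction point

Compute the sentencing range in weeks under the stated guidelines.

Base offense level for burglary: 10.
§1 applies: 10 + 1 = 11.
§2 applies: 11 + 4 = 15.
§3 applies: 15 + 5 = 20.
§4 applies: 20 + 3 = 23.
§5 applies (level before this adjustment is 23 ≥ 9, so +5): 23 + 5 = 28.
Level 28 exceeds the maximum of 17; capped at 17.
Final offense level: 17.
Criminal history: 1 prior point → Category Minimal (0-1).
Level 17 falls in the 17 band.
Grid: Level 17 × Category Minimal = 124-144 weeks.

124-144 weeks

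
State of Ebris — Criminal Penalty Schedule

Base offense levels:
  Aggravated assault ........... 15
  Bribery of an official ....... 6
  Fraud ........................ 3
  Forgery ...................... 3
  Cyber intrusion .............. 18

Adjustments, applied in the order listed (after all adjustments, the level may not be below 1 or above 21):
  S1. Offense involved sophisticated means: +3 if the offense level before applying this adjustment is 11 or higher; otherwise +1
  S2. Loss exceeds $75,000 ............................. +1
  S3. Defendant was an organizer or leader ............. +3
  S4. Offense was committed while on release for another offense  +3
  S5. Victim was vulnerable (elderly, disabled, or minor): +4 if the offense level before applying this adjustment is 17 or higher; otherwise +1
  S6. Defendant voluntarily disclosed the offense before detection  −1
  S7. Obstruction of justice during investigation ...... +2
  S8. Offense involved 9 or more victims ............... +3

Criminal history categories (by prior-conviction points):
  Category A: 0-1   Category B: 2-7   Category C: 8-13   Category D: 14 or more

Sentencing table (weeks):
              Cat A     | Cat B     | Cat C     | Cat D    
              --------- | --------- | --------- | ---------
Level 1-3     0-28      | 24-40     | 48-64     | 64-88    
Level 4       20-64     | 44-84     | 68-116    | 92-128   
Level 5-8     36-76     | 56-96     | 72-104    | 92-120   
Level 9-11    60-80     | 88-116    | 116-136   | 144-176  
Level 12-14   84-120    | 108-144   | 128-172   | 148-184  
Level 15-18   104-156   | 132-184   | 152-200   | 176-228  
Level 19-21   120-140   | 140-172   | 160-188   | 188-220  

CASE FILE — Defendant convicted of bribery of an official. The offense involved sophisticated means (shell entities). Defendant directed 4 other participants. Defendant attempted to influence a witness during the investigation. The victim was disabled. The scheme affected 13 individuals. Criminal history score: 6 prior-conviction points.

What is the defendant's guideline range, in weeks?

Base offense level for bribery of an official: 6.
S1 applies (level before this adjustment is 6 < 11, so +1): 6 + 1 = 7.
S2 does not apply.
S3 applies: 7 + 3 = 10.
S5 applies (level before this adjustment is 10 < 17, so +1): 10 + 1 = 11.
S7 applies: 11 + 2 = 13.
S8 applies: 13 + 3 = 16.
Final offense level: 16.
Criminal history: 6 prior points → Category B (2-7).
Level 16 falls in the 15-18 band.
Grid: Level 15-18 × Category B = 132-184 weeks.

132-184 weeks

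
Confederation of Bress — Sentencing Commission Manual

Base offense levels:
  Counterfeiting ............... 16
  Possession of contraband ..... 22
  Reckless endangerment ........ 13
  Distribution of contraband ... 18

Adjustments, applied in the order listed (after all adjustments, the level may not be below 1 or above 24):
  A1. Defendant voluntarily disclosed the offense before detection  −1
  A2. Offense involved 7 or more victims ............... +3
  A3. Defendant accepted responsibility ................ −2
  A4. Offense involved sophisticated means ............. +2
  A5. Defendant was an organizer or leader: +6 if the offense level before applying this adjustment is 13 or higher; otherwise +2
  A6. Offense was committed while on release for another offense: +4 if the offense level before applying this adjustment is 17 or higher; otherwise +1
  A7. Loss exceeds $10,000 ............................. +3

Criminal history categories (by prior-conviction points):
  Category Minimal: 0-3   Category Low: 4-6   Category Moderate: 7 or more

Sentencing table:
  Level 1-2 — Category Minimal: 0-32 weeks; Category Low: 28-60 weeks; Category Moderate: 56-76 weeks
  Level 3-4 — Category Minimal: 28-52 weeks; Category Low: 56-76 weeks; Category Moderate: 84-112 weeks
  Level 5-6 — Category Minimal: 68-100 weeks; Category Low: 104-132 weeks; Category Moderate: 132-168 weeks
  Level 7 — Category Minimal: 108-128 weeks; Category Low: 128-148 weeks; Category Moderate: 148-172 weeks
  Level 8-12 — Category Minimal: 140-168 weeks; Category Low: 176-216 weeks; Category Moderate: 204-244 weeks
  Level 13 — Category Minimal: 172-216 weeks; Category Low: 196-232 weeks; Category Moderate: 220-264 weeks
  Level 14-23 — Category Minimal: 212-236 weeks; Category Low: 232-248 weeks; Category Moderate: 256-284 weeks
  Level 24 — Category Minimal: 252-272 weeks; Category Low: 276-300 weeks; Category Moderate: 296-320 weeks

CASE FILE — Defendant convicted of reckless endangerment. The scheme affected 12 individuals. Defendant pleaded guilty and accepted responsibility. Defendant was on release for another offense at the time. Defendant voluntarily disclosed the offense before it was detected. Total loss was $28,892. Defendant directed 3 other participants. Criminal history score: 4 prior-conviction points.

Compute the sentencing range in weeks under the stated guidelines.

Base offense level for reckless endangerment: 13.
A1 applies: 13 − 1 = 12.
A2 applies: 12 + 3 = 15.
A3 applies: 15 − 2 = 13.
A5 applies (level before this adjustment is 13 ≥ 13, so +6): 13 + 6 = 19.
A6 applies (level before this adjustment is 19 ≥ 17, so +4): 19 + 4 = 23.
A7 applies: 23 + 3 = 26.
Level 26 exceeds the maximum of 24; capped at 24.
Final offense level: 24.
Criminal history: 4 prior points → Category Low (4-6).
Level 24 falls in the 24 band.
Grid: Level 24 × Category Low = 276-300 weeks.

276-300 weeks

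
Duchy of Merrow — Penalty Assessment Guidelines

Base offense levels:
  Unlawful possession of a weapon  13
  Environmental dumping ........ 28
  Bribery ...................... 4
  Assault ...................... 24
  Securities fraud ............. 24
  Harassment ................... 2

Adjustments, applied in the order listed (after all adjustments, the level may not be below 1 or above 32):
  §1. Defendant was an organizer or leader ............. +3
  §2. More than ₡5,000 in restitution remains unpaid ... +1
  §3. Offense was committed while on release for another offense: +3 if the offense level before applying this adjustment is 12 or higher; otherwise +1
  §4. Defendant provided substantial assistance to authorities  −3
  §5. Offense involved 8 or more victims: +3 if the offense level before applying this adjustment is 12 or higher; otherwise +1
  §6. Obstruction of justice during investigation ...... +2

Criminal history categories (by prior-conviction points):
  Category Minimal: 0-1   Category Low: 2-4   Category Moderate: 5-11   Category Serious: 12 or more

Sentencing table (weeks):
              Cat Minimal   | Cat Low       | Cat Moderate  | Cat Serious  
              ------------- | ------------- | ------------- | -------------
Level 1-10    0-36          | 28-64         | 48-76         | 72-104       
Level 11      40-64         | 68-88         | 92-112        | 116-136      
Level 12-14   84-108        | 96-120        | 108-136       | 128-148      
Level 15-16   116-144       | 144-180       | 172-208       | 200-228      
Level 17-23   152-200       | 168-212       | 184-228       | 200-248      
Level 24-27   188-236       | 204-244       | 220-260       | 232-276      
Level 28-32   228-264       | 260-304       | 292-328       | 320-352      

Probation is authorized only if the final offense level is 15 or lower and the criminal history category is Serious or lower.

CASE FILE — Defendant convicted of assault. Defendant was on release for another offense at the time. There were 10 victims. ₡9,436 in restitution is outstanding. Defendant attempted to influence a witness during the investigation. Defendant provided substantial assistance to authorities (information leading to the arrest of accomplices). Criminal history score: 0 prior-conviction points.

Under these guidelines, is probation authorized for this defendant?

No

Base offense level for assault: 24.
§2 applies: 24 + 1 = 25.
§3 applies (level before this adjustment is 25 ≥ 12, so +3): 25 + 3 = 28.
§4 applies: 28 − 3 = 25.
§5 applies (level before this adjustment is 25 ≥ 12, so +3): 25 + 3 = 28.
§6 applies: 28 + 2 = 30.
Final offense level: 30.
Criminal history: 0 prior points → Category Minimal (0-1).
Level 30 falls in the 28-32 band.
Grid: Level 28-32 × Category Minimal = 228-264 weeks.
Probation check: level 30 > 15 and category Minimal ≤ Serious → not eligible.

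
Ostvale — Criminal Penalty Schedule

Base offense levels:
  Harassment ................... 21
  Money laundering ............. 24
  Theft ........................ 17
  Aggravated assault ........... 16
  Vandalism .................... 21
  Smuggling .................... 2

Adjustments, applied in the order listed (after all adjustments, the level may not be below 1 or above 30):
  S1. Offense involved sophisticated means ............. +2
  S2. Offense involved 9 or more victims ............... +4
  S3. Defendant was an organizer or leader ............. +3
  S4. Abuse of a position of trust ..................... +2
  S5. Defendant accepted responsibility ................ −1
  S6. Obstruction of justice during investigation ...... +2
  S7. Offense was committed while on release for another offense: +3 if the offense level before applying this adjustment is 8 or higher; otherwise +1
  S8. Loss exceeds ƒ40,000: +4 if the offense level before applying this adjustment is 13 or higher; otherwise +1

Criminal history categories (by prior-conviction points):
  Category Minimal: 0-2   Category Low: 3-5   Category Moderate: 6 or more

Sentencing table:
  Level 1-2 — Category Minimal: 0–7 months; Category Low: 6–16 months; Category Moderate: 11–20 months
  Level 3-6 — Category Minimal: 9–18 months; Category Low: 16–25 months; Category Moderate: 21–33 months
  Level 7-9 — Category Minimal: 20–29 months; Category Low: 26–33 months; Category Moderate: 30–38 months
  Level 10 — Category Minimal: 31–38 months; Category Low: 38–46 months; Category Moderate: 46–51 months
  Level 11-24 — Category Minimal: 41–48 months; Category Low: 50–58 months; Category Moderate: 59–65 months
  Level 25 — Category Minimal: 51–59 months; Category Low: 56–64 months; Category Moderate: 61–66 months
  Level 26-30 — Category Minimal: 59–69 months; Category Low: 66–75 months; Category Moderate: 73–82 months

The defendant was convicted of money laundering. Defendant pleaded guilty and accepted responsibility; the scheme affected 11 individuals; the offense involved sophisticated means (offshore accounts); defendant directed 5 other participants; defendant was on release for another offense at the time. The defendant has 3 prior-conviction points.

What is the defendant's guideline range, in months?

66-75 months

Base offense level for money laundering: 24.
S1 applies: 24 + 2 = 26.
S2 applies: 26 + 4 = 30.
S3 applies: 30 + 3 = 33.
S5 applies: 33 − 1 = 32.
S7 applies (level before this adjustment is 32 ≥ 8, so +3): 32 + 3 = 35.
Level 35 exceeds the maximum of 30; capped at 30.
Final offense level: 30.
Criminal history: 3 prior points → Category Low (3-5).
Level 30 falls in the 26-30 band.
Grid: Level 26-30 × Category Low = 66-75 months.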